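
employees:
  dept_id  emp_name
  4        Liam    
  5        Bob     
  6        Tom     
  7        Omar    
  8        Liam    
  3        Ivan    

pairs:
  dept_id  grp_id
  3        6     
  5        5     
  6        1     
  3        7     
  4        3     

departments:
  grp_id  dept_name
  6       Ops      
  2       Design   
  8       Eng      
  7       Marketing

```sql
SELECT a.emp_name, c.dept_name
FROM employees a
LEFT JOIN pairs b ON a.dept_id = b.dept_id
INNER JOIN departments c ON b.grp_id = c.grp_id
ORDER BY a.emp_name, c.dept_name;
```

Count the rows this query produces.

Evaluate left to right. First `employees a LEFT JOIN pairs b` on dept_id: 7 row(s).
Then INNER JOIN `departments c` on grp_id: keep only rows whose b.grp_id appears in c.
Result: 2 row(s).

2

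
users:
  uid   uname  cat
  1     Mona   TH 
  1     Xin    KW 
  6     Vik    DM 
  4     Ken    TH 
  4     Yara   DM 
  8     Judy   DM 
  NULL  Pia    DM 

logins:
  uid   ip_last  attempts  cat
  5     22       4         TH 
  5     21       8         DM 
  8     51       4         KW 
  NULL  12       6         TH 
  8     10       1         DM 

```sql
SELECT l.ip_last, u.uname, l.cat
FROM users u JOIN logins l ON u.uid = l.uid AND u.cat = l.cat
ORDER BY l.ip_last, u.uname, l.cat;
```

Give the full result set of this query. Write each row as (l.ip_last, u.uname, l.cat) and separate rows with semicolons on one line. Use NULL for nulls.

INNER JOIN keeps only pairs where the ON condition holds.
Matching on u.uid = l.uid AND u.cat = l.cat. A NULL in a compared column never satisfies the condition.
- uid=1, cat=TH: no matching l row, dropped.
- uid=1, cat=KW: no matching l row, dropped.
- uid=6, cat=DM: no matching l row, dropped.
- uid=4, cat=TH: no matching l row, dropped.
- uid=4, cat=DM: no matching l row, dropped.
- uid=8, cat=DM: 1 matching l row(s), so 1 row(s) emitted.
- uid=NULL, cat=DM: no matching l row, dropped.
After projecting and ordering:
l.ip_last | u.uname | l.cat
10 | Judy | DM

(10, Judy, DM)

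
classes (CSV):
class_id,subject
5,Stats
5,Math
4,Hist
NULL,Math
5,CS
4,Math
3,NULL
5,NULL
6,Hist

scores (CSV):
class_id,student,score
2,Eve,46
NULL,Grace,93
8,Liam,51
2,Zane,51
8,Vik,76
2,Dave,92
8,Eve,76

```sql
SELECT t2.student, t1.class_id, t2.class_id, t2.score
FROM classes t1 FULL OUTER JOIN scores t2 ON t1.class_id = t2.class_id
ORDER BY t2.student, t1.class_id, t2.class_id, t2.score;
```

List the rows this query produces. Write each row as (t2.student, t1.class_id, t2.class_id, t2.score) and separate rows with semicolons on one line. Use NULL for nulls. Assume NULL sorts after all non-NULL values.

(Dave, NULL, 2, 92); (Eve, NULL, 2, 46); (Eve, NULL, 8, 76); (Grace, NULL, NULL, 93); (Liam, NULL, 8, 51); (Vik, NULL, 8, 76); (Zane, NULL, 2, 51); (NULL, 3, NULL, NULL); (NULL, 4, NULL, NULL); (NULL, 4, NULL, NULL); (NULL, 5, NULL, NULL); (NULL, 5, NULL, NULL); (NULL, 5, NULL, NULL); (NULL, 5, NULL, NULL); (NULL, 6, NULL, NULL); (NULL, NULL, NULL, NULL)

FULL OUTER JOIN keeps every row from both sides; unmatched rows get NULL for the other side's columns.
Matching on t1.class_id = t2.class_id. A NULL in a compared column never satisfies the condition.
- t1 row (class_id=5): no match → kept, t2 columns NULL.
- t1 row (class_id=5): no match → kept, t2 columns NULL.
- t1 row (class_id=4): no match → kept, t2 columns NULL.
- t1 row (class_id=NULL): no match → kept, t2 columns NULL.
- t1 row (class_id=5): no match → kept, t2 columns NULL.
- t1 row (class_id=4): no match → kept, t2 columns NULL.
- t1 row (class_id=3): no match → kept, t2 columns NULL.
- t1 row (class_id=5): no match → kept, t2 columns NULL.
- t1 row (class_id=6): no match → kept, t2 columns NULL.
- plus 7 unmatched t2 row(s), each kept with NULL t1 columns.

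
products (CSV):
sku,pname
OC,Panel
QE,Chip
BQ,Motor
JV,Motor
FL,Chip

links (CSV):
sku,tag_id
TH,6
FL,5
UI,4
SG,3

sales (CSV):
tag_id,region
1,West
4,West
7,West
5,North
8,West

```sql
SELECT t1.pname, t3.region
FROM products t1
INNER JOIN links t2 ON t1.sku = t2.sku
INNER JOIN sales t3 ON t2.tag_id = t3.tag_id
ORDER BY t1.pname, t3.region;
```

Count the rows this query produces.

Joins associate left-to-right: products INNER JOIN links on sku gives 1 intermediate row(s).
Then INNER JOIN `sales t3` on tag_id: keep only rows whose t2.tag_id appears in t3.
Result: 1 row(s).

1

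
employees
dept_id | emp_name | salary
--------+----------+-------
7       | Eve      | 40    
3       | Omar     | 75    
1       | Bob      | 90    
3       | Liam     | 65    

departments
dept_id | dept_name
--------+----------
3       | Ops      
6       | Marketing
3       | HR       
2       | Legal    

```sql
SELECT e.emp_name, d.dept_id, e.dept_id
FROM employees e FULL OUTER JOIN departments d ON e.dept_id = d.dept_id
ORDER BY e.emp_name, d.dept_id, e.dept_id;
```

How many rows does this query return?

FULL OUTER JOIN keeps every row from both sides; unmatched rows get NULL for the other side's columns.
Matching on e.dept_id = d.dept_id.
- e (dept_id=7) has no partner → padded with NULL.
- e (dept_id=3) pairs with 2 row(s) of d.
- e (dept_id=1) has no partner → padded with NULL.
- e (dept_id=3) pairs with 2 row(s) of d.
- 2 d row(s) had no e match → kept, e columns NULL.
Total: 4 matched + 4 padded = 8 rows.

8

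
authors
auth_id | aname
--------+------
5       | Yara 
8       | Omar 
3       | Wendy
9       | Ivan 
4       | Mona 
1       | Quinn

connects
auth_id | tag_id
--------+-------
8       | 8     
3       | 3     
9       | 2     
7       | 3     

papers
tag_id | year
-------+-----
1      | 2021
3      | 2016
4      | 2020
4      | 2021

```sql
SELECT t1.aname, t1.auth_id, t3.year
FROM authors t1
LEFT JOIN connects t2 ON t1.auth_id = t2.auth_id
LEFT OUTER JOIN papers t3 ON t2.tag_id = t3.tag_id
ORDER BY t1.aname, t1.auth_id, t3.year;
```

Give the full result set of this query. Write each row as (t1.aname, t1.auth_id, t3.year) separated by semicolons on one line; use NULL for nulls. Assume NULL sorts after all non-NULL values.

(Ivan, 9, NULL); (Mona, 4, NULL); (Omar, 8, NULL); (Quinn, 1, NULL); (Wendy, 3, 2016); (Yara, 5, NULL)

Joins associate left-to-right: authors LEFT JOIN connects on auth_id gives 6 intermediate row(s).
Then LEFT JOIN `papers t3` on tag_id: each of those 6 rows is kept; rows whose t2.tag_id has no match in t3 get NULL for t3's columns.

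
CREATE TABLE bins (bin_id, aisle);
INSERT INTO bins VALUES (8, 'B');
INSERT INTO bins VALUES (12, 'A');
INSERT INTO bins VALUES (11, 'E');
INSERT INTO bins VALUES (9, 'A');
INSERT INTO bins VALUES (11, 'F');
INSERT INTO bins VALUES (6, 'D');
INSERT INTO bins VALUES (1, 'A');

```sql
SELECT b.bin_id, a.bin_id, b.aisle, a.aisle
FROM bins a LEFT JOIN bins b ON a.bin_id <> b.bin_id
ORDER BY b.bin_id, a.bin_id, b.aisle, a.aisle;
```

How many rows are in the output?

LEFT JOIN keeps every row from `bins a`; unmatched rows get NULL for `bins b`'s columns.
Matching on a.bin_id <> b.bin_id.
Matched pairs: 40; unmatched a rows kept: 0.
Total: 40 rows.

40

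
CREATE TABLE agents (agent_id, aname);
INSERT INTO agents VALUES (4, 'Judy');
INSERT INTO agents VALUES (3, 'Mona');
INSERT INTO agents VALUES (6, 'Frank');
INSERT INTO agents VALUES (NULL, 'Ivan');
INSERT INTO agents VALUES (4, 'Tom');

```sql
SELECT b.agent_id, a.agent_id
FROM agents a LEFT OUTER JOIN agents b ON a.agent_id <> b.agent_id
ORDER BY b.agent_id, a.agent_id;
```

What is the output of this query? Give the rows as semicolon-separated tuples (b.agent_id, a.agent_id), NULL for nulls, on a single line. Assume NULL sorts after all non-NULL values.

LEFT JOIN keeps every row from `agents a`; unmatched rows get NULL for `agents b`'s columns.
Matching on a.agent_id <> b.agent_id. A NULL in a compared column never satisfies the condition.
- a (agent_id=4) pairs with 2 row(s) of b.
- a (agent_id=3) pairs with 3 row(s) of b.
- a (agent_id=6) pairs with 3 row(s) of b.
- a (agent_id=NULL) has no partner → padded with NULL.
- a (agent_id=4) pairs with 2 row(s) of b.

(3, 4); (3, 4); (3, 6); (4, 3); (4, 3); (4, 6); (4, 6); (6, 3); (6, 4); (6, 4); (NULL, NULL)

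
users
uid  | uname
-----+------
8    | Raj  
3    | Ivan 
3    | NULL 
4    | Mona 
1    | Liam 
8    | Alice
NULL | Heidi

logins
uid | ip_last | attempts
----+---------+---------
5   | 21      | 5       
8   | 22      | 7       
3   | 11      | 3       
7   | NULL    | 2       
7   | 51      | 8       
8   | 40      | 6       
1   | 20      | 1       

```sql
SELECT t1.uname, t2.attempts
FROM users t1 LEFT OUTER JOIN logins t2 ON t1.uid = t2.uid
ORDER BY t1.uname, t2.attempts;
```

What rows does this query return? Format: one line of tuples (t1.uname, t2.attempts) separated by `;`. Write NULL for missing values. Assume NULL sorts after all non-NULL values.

LEFT JOIN keeps every row from `users`; unmatched rows get NULL for `logins`'s columns.
Matching on t1.uid = t2.uid. A NULL in a compared column never satisfies the condition.
- t1 (uid=8) pairs with 2 row(s) of t2.
- t1 (uid=3) pairs with 1 row(s) of t2.
- t1 (uid=3) pairs with 1 row(s) of t2.
- t1 (uid=4) has no partner → padded with NULL.
- t1 (uid=1) pairs with 1 row(s) of t2.
- t1 (uid=8) pairs with 2 row(s) of t2.
- t1 (uid=NULL) has no partner → padded with NULL.
After projecting and ordering:
t1.uname | t2.attempts
Alice | 6
Alice | 7
Heidi | NULL
Ivan | 3
Liam | 1
Mona | NULL
Raj | 6
Raj | 7
NULL | 3

(Alice, 6); (Alice, 7); (Heidi, NULL); (Ivan, 3); (Liam, 1); (Mona, NULL); (Raj, 6); (Raj, 7); (NULL, 3)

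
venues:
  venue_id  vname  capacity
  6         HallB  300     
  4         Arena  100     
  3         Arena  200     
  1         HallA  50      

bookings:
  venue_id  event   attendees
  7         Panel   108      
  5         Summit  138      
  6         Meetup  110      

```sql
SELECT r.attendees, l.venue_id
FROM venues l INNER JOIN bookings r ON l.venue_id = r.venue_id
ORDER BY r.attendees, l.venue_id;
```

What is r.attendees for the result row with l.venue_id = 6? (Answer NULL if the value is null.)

110

INNER JOIN keeps only pairs where the ON condition holds.
Matching on l.venue_id = r.venue_id.
- venue_id=6: 1 matching r row(s), so 1 row(s) emitted.
- venue_id=4: no matching r row, dropped.
- venue_id=3: no matching r row, dropped.
- venue_id=1: no matching r row, dropped.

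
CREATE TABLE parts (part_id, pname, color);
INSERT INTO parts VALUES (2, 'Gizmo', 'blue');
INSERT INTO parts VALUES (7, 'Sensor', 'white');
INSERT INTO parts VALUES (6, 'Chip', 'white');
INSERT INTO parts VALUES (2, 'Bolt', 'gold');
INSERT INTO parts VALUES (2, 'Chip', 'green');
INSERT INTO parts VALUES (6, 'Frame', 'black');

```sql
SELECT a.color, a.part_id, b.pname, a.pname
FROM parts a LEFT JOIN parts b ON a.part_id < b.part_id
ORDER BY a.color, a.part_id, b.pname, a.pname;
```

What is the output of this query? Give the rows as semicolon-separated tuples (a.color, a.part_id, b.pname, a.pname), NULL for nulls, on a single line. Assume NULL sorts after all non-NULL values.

LEFT JOIN keeps every row from `parts a`; unmatched rows get NULL for `parts b`'s columns.
Matching on a.part_id < b.part_id.
- a[0] part_id=2 → 3 match(es) in b → 3 row(s).
- a[1] part_id=7 → no match; kept with NULLs on the b side.
- a[2] part_id=6 → 1 match(es) in b → 1 row(s).
- a[3] part_id=2 → 3 match(es) in b → 3 row(s).
- a[4] part_id=2 → 3 match(es) in b → 3 row(s).
- a[5] part_id=6 → 1 match(es) in b → 1 row(s).

(black, 6, Sensor, Frame); (blue, 2, Chip, Gizmo); (blue, 2, Frame, Gizmo); (blue, 2, Sensor, Gizmo); (gold, 2, Chip, Bolt); (gold, 2, Frame, Bolt); (gold, 2, Sensor, Bolt); (green, 2, Chip, Chip); (green, 2, Frame, Chip); (green, 2, Sensor, Chip); (white, 6, Sensor, Chip); (white, 7, NULL, Sensor)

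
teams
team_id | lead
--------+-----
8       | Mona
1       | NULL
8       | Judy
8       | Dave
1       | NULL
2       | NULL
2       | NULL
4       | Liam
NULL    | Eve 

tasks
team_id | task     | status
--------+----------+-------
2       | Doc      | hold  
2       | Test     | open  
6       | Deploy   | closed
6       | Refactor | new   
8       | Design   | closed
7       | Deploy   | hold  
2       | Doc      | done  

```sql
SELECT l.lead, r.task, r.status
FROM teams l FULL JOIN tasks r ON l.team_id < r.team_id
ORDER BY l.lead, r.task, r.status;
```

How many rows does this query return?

30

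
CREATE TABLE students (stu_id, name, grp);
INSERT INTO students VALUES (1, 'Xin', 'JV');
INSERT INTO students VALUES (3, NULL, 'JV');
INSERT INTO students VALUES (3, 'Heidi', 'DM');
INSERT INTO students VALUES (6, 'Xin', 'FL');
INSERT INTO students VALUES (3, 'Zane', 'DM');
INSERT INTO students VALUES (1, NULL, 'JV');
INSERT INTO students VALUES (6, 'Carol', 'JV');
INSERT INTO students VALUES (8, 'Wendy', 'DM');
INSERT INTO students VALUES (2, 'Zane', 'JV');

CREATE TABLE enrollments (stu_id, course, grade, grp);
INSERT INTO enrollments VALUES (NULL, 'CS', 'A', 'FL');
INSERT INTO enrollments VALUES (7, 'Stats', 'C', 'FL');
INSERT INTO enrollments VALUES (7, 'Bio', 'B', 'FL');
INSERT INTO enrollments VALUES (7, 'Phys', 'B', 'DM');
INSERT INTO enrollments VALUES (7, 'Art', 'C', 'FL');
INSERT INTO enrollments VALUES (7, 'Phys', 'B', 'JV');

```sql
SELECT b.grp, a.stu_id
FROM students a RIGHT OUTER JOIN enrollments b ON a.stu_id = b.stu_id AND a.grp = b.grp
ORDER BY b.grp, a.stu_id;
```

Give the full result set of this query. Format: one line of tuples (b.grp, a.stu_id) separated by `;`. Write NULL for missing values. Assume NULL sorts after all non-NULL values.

RIGHT JOIN keeps every row from `enrollments`; unmatched rows get NULL for `students`'s columns.
Matching on a.stu_id = b.stu_id AND a.grp = b.grp. A NULL in a compared column never satisfies the condition.
- a (stu_id=1, grp=JV) has no partner in b.
- a (stu_id=3, grp=JV) has no partner in b.
- a (stu_id=3, grp=DM) has no partner in b.
- a (stu_id=6, grp=FL) has no partner in b.
- a (stu_id=3, grp=DM) has no partner in b.
- a (stu_id=1, grp=JV) has no partner in b.
- a (stu_id=6, grp=JV) has no partner in b.
- a (stu_id=8, grp=DM) has no partner in b.
- a (stu_id=2, grp=JV) has no partner in b.
- 6 b row(s) had no a match → kept, a columns NULL.
After projecting and ordering:
b.grp | a.stu_id
DM | NULL
FL | NULL
FL | NULL
FL | NULL
FL | NULL
JV | NULL

(DM, NULL); (FL, NULL); (FL, NULL); (FL, NULL); (FL, NULL); (JV, NULL)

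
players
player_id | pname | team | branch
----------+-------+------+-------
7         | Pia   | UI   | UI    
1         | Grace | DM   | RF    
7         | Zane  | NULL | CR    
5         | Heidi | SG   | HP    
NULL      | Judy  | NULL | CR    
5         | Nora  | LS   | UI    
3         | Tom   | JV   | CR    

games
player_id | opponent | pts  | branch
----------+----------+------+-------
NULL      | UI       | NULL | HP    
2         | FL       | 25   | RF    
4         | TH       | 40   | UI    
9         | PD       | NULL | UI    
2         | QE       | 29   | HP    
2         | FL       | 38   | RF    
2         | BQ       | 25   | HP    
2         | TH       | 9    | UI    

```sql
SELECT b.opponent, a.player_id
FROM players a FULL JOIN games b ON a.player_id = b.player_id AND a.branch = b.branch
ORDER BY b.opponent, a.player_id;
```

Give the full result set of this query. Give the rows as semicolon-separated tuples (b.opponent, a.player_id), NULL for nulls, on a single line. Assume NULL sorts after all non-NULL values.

(BQ, NULL); (FL, NULL); (FL, NULL); (PD, NULL); (QE, NULL); (TH, NULL); (TH, NULL); (UI, NULL); (NULL, 1); (NULL, 3); (NULL, 5); (NULL, 5); (NULL, 7); (NULL, 7); (NULL, NULL)

FULL OUTER JOIN keeps every row from both sides; unmatched rows get NULL for the other side's columns.
Matching on a.player_id = b.player_id AND a.branch = b.branch. A NULL in a compared column never satisfies the condition.
Matched pairs: 0; unmatched a rows kept: 7; unmatched b rows kept: 8.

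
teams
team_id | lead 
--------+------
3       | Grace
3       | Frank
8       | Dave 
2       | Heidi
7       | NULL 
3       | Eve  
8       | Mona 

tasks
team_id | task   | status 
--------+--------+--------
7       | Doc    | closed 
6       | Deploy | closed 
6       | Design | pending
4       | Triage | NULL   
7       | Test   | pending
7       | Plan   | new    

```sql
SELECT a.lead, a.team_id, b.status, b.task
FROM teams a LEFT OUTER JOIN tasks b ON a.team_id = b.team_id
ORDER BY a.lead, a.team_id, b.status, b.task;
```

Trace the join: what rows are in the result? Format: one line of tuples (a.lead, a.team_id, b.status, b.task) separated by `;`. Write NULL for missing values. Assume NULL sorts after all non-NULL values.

LEFT JOIN keeps every row from `teams`; unmatched rows get NULL for `tasks`'s columns.
Matching on a.team_id = b.team_id.
- a (team_id=3) has no partner → padded with NULL.
- a (team_id=3) has no partner → padded with NULL.
- a (team_id=8) has no partner → padded with NULL.
- a (team_id=2) has no partner → padded with NULL.
- a (team_id=7) pairs with 3 row(s) of b.
- a (team_id=3) has no partner → padded with NULL.
- a (team_id=8) has no partner → padded with NULL.
After projecting and ordering:
a.lead | a.team_id | b.status | b.task
Dave | 8 | NULL | NULL
Eve | 3 | NULL | NULL
Frank | 3 | NULL | NULL
Grace | 3 | NULL | NULL
Heidi | 2 | NULL | NULL
Mona | 8 | NULL | NULL
NULL | 7 | closed | Doc
NULL | 7 | new | Plan
NULL | 7 | pending | Test

(Dave, 8, NULL, NULL); (Eve, 3, NULL, NULL); (Frank, 3, NULL, NULL); (Grace, 3, NULL, NULL); (Heidi, 2, NULL, NULL); (Mona, 8, NULL, NULL); (NULL, 7, closed, Doc); (NULL, 7, new, Plan); (NULL, 7, pending, Test)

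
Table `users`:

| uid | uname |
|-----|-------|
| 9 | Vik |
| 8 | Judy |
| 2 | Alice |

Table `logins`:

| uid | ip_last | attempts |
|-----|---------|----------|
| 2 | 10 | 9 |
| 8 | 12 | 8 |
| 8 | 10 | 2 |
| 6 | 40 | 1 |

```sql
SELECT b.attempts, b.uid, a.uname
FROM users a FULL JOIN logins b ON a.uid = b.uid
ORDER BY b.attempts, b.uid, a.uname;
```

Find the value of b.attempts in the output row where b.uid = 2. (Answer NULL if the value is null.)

FULL OUTER JOIN keeps every row from both sides; unmatched rows get NULL for the other side's columns.
Matching on a.uid = b.uid.
Matched pairs: 3; unmatched a rows kept: 1; unmatched b rows kept: 1.

9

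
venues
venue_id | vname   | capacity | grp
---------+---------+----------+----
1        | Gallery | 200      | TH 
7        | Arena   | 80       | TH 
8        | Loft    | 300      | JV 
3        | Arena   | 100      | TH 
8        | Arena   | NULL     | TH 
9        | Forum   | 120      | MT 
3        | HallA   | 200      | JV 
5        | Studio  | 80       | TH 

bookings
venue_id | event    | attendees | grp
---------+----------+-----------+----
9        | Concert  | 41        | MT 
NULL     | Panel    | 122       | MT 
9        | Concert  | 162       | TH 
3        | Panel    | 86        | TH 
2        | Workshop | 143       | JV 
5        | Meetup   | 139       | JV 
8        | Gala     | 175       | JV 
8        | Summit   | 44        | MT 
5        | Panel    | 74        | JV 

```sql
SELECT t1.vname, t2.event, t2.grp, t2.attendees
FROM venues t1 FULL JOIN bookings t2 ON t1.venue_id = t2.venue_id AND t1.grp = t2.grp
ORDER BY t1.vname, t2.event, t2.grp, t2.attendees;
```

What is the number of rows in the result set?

14

FULL OUTER JOIN keeps every row from both sides; unmatched rows get NULL for the other side's columns.
Matching on t1.venue_id = t2.venue_id AND t1.grp = t2.grp. A NULL in a compared column never satisfies the condition.
- t1[0] venue_id=1, grp=TH → no match; kept with NULLs on the t2 side.
- t1[1] venue_id=7, grp=TH → no match; kept with NULLs on the t2 side.
- t1[2] venue_id=8, grp=JV → 1 match(es) in t2 → 1 row(s).
- t1[3] venue_id=3, grp=TH → 1 match(es) in t2 → 1 row(s).
- t1[4] venue_id=8, grp=TH → no match; kept with NULLs on the t2 side.
- t1[5] venue_id=9, grp=MT → 1 match(es) in t2 → 1 row(s).
- t1[6] venue_id=3, grp=JV → no match; kept with NULLs on the t2 side.
- t1[7] venue_id=5, grp=TH → no match; kept with NULLs on the t2 side.
- 6 row(s) from t2 found no t1 partner → padded with NULL.
Total: 3 matched + 11 padded = 14 rows.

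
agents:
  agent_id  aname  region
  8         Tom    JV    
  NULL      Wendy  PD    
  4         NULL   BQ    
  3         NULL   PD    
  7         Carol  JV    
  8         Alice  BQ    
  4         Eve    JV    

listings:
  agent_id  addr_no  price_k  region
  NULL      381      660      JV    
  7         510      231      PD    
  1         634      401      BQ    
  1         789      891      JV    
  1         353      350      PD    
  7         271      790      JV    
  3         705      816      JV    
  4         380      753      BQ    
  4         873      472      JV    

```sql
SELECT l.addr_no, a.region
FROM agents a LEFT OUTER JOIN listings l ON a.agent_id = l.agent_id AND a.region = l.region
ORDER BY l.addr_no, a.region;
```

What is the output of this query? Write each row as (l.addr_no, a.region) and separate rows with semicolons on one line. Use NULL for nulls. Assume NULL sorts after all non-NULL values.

(271, JV); (380, BQ); (873, JV); (NULL, BQ); (NULL, JV); (NULL, PD); (NULL, PD)

LEFT JOIN keeps every row from `agents`; unmatched rows get NULL for `listings`'s columns.
Matching on a.agent_id = l.agent_id AND a.region = l.region. A NULL in a compared column never satisfies the condition.
- agent_id=8, region=JV: no l row matches, row kept with l columns NULL.
- agent_id=NULL, region=PD: no l row matches, row kept with l columns NULL.
- agent_id=4, region=BQ: 1 matching l row(s), so 1 row(s) emitted.
- agent_id=3, region=PD: no l row matches, row kept with l columns NULL.
- agent_id=7, region=JV: 1 matching l row(s), so 1 row(s) emitted.
- agent_id=8, region=BQ: no l row matches, row kept with l columns NULL.
- agent_id=4, region=JV: 1 matching l row(s), so 1 row(s) emitted.
After projecting and ordering:
l.addr_no | a.region
271 | JV
380 | BQ
873 | JV
NULL | BQ
NULL | JV
NULL | PD
NULL | PD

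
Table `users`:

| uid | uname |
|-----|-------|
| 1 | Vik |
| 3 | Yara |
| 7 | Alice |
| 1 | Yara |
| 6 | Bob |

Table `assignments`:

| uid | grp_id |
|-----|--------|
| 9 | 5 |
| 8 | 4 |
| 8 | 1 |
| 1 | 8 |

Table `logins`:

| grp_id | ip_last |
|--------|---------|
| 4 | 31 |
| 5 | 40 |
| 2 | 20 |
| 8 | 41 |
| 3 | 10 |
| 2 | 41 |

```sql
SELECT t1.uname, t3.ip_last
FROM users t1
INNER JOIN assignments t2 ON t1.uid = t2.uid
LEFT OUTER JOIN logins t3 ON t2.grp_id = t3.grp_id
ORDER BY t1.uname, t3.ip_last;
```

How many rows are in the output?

Step 1 — t1 INNER JOIN t2 on uid → 2 row(s).
Then LEFT JOIN `logins t3` on grp_id: each of those 2 rows is kept; rows whose t2.grp_id has no match in t3 get NULL for t3's columns.
Result: 2 row(s).

2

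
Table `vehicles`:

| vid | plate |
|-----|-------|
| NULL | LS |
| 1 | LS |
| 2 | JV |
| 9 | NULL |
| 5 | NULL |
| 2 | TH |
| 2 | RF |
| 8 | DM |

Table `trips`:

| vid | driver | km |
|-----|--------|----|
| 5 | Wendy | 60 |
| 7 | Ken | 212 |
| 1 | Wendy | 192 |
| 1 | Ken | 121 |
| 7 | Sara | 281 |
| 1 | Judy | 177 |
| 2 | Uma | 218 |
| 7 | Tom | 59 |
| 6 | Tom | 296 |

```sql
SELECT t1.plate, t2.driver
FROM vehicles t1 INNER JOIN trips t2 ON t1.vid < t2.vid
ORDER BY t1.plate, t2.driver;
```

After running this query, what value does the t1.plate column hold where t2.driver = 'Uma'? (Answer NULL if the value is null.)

LS

INNER JOIN keeps only pairs where the ON condition holds.
Matching on t1.vid < t2.vid. A NULL in a compared column never satisfies the condition.
- vid=NULL: no matching t2 row, dropped.
- vid=1: 6 matching t2 row(s), so 6 row(s) emitted.
- vid=2: 5 matching t2 row(s), so 5 row(s) emitted.
- vid=9: no matching t2 row, dropped.
- vid=5: 4 matching t2 row(s), so 4 row(s) emitted.
- vid=2: 5 matching t2 row(s), so 5 row(s) emitted.
- vid=2: 5 matching t2 row(s), so 5 row(s) emitted.
- vid=8: no matching t2 row, dropped.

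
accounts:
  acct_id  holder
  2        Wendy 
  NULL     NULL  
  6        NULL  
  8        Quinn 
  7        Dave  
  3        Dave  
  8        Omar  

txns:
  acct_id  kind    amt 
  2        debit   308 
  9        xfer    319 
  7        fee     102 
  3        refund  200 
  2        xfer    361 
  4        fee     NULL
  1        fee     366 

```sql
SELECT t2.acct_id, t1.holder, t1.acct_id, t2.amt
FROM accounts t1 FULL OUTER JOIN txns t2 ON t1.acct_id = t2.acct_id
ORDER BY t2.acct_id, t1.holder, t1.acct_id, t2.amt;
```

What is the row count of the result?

FULL OUTER JOIN keeps every row from both sides; unmatched rows get NULL for the other side's columns.
Matching on t1.acct_id = t2.acct_id. A NULL in a compared column never satisfies the condition.
- t1 (acct_id=2) pairs with 2 row(s) of t2.
- t1 (acct_id=NULL) has no partner → padded with NULL.
- t1 (acct_id=6) has no partner → padded with NULL.
- t1 (acct_id=8) has no partner → padded with NULL.
- t1 (acct_id=7) pairs with 1 row(s) of t2.
- t1 (acct_id=3) pairs with 1 row(s) of t2.
- t1 (acct_id=8) has no partner → padded with NULL.
- 3 t2 row(s) had no t1 match → kept, t1 columns NULL.
Total: 4 matched + 7 padded = 11 rows.

11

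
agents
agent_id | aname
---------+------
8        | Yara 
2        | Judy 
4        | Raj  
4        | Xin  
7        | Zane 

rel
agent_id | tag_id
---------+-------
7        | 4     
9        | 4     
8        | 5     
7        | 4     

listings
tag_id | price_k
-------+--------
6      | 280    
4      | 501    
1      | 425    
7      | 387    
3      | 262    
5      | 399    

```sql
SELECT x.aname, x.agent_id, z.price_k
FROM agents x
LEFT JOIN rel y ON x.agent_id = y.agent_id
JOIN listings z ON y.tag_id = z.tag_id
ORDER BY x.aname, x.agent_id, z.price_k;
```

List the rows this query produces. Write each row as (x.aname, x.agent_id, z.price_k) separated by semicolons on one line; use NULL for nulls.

Joins associate left-to-right: agents LEFT JOIN rel on agent_id gives 6 intermediate row(s).
Then INNER JOIN `listings z` on tag_id: keep only rows whose y.tag_id appears in z.

(Yara, 8, 399); (Zane, 7, 501); (Zane, 7, 501)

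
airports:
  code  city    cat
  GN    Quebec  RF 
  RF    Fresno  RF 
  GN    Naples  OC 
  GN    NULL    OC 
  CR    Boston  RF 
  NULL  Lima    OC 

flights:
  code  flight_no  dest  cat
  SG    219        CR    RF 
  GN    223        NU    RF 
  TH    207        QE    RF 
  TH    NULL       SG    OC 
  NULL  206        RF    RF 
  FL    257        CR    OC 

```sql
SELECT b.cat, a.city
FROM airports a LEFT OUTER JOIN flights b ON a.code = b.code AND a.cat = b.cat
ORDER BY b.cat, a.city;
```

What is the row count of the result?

6

LEFT JOIN keeps every row from `airports`; unmatched rows get NULL for `flights`'s columns.
Matching on a.code = b.code AND a.cat = b.cat. A NULL in a compared column never satisfies the condition.
- code=GN, cat=RF: 1 matching b row(s), so 1 row(s) emitted.
- code=RF, cat=RF: no b row matches, row kept with b columns NULL.
- code=GN, cat=OC: no b row matches, row kept with b columns NULL.
- code=GN, cat=OC: no b row matches, row kept with b columns NULL.
- code=CR, cat=RF: no b row matches, row kept with b columns NULL.
- code=NULL, cat=OC: no b row matches, row kept with b columns NULL.
Total: 1 matched + 5 padded = 6 rows.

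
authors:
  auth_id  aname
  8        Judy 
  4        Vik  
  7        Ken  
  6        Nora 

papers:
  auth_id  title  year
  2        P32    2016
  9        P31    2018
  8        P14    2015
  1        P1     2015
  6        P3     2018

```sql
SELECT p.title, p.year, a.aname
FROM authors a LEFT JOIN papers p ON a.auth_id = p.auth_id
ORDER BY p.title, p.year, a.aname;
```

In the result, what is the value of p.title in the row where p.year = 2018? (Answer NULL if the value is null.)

P3

LEFT JOIN keeps every row from `authors`; unmatched rows get NULL for `papers`'s columns.
Matching on a.auth_id = p.auth_id.
- a[0] auth_id=8 → 1 match(es) in p → 1 row(s).
- a[1] auth_id=4 → no match; kept with NULLs on the p side.
- a[2] auth_id=7 → no match; kept with NULLs on the p side.
- a[3] auth_id=6 → 1 match(es) in p → 1 row(s).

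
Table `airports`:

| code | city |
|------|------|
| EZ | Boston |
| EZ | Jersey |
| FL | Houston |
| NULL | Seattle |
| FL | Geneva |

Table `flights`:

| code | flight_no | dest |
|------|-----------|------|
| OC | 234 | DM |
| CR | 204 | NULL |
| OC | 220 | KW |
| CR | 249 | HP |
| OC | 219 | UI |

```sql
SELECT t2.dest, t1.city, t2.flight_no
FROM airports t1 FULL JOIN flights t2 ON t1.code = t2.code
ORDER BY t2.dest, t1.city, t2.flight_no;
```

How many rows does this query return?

10

FULL OUTER JOIN keeps every row from both sides; unmatched rows get NULL for the other side's columns.
Matching on t1.code = t2.code. A NULL in a compared column never satisfies the condition.
- code=EZ: no t2 row matches, row kept with t2 columns NULL.
- code=EZ: no t2 row matches, row kept with t2 columns NULL.
- code=FL: no t2 row matches, row kept with t2 columns NULL.
- code=NULL: no t2 row matches, row kept with t2 columns NULL.
- code=FL: no t2 row matches, row kept with t2 columns NULL.
- plus 5 unmatched t2 row(s), each kept with NULL t1 columns.
Total: 0 matched + 10 padded = 10 rows.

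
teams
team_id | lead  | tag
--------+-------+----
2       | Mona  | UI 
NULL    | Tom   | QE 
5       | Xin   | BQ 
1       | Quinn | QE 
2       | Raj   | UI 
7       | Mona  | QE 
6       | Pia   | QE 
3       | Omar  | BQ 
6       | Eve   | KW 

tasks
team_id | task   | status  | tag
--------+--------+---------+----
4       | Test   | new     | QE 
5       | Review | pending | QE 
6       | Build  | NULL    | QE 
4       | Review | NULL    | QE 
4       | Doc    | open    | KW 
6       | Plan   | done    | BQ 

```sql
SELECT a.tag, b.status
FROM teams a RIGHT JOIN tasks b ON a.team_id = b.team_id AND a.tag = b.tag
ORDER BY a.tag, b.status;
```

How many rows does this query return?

6

RIGHT JOIN keeps every row from `tasks`; unmatched rows get NULL for `teams`'s columns.
Matching on a.team_id = b.team_id AND a.tag = b.tag. A NULL in a compared column never satisfies the condition.
- team_id=2, tag=UI: no matching b row.
- team_id=NULL, tag=QE: no matching b row.
- team_id=5, tag=BQ: no matching b row.
- team_id=1, tag=QE: no matching b row.
- team_id=2, tag=UI: no matching b row.
- team_id=7, tag=QE: no matching b row.
- team_id=6, tag=QE: 1 matching b row(s), so 1 row(s) emitted.
- team_id=3, tag=BQ: no matching b row.
- team_id=6, tag=KW: no matching b row.
- 5 row(s) from b found no a partner → padded with NULL.
Total: 1 matched + 5 padded = 6 rows.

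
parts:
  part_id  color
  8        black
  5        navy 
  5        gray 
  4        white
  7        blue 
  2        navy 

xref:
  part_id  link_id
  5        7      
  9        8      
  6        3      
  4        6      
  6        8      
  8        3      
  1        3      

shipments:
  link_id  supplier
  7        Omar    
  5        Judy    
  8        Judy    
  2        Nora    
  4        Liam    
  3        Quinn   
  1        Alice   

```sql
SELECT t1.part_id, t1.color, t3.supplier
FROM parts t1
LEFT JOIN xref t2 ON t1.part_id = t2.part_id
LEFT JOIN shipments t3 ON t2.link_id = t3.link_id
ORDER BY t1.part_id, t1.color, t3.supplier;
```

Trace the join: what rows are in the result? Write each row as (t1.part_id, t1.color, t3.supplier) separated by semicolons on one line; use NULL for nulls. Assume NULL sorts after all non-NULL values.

(2, navy, NULL); (4, white, NULL); (5, gray, Omar); (5, navy, Omar); (7, blue, NULL); (8, black, Quinn)

Evaluate left to right. First `parts t1 LEFT JOIN xref t2` on part_id: 6 row(s).
Then LEFT JOIN `shipments t3` on link_id: each of those 6 rows is kept; rows whose t2.link_id has no match in t3 get NULL for t3's columns.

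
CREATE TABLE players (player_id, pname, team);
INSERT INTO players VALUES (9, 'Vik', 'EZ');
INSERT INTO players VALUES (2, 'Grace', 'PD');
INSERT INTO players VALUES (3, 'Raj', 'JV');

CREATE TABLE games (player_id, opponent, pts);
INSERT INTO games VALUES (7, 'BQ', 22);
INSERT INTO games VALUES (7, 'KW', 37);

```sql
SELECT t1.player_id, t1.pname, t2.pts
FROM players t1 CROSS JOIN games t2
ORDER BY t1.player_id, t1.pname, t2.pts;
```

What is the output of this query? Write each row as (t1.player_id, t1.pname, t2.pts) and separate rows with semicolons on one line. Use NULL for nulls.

(2, Grace, 22); (2, Grace, 37); (3, Raj, 22); (3, Raj, 37); (9, Vik, 22); (9, Vik, 37)

CROSS JOIN pairs every row of `players` with every row of `games`: 3 × 2 = 6 rows.
After projecting and ordering:
t1.player_id | t1.pname | t2.pts
2 | Grace | 22
2 | Grace | 37
3 | Raj | 22
3 | Raj | 37
9 | Vik | 22
9 | Vik | 37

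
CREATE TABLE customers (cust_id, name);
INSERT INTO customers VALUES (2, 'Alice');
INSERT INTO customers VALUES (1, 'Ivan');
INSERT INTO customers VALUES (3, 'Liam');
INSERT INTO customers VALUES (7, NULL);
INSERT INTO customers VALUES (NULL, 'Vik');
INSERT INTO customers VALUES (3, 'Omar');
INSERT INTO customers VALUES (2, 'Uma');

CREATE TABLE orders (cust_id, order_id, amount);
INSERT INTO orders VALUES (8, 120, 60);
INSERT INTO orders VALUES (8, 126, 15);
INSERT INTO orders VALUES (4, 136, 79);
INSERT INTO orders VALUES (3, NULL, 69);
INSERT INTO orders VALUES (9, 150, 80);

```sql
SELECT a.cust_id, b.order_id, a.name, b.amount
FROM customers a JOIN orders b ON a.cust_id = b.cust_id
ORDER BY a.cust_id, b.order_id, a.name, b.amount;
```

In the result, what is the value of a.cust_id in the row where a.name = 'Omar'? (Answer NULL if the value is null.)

3

INNER JOIN keeps only pairs where the ON condition holds.
Matching on a.cust_id = b.cust_id. A NULL in a compared column never satisfies the condition.
- a[0] cust_id=2 → no match; dropped.
- a[1] cust_id=1 → no match; dropped.
- a[2] cust_id=3 → 1 match(es) in b → 1 row(s).
- a[3] cust_id=7 → no match; dropped.
- a[4] cust_id=NULL → no match; dropped.
- a[5] cust_id=3 → 1 match(es) in b → 1 row(s).
- a[6] cust_id=2 → no match; dropped.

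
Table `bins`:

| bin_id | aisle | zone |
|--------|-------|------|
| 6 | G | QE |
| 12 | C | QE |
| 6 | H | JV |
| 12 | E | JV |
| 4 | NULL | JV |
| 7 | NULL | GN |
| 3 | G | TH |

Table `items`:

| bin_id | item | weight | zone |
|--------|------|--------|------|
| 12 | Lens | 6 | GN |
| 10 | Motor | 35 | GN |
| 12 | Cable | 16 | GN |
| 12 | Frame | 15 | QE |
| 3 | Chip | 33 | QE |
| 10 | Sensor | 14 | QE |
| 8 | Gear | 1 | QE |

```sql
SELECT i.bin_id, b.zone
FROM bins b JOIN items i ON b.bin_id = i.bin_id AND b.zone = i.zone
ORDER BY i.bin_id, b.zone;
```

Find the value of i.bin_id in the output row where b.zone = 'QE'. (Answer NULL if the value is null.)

INNER JOIN keeps only pairs where the ON condition holds.
Matching on b.bin_id = i.bin_id AND b.zone = i.zone.
- b row (bin_id=6, zone=QE): no match → dropped.
- b row (bin_id=12, zone=QE): matches 1 i row(s) → 1 output row(s).
- b row (bin_id=6, zone=JV): no match → dropped.
- b row (bin_id=12, zone=JV): no match → dropped.
- b row (bin_id=4, zone=JV): no match → dropped.
- b row (bin_id=7, zone=GN): no match → dropped.
- b row (bin_id=3, zone=TH): no match → dropped.

12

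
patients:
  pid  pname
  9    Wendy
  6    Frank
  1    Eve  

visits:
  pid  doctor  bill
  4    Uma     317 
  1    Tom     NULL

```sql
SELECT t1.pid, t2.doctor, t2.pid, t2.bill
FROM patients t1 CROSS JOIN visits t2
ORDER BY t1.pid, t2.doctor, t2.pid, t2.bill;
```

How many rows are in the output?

CROSS JOIN pairs every row of `patients` with every row of `visits`: 3 × 2 = 6 rows.

6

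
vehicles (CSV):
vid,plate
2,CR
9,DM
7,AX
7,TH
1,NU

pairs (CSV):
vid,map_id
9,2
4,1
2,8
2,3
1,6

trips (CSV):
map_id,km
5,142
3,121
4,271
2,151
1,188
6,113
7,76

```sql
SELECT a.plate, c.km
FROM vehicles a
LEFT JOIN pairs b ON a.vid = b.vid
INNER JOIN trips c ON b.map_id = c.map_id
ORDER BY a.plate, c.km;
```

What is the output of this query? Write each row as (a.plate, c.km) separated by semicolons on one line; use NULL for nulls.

Evaluate left to right. First `vehicles a LEFT JOIN pairs b` on vid: 6 row(s).
Then INNER JOIN `trips c` on map_id: keep only rows whose b.map_id appears in c.

(CR, 121); (DM, 151); (NU, 113)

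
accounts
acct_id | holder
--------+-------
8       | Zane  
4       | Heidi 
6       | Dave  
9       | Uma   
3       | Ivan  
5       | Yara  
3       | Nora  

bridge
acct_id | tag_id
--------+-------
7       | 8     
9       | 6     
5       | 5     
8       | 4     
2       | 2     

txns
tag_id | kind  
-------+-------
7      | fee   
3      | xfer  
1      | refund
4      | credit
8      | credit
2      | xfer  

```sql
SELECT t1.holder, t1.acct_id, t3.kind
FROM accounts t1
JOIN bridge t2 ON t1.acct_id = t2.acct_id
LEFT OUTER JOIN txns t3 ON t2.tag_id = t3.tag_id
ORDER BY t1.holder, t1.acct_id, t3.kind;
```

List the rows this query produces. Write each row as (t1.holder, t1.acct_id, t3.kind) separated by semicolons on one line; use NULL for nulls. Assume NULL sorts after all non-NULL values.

(Uma, 9, NULL); (Yara, 5, NULL); (Zane, 8, credit)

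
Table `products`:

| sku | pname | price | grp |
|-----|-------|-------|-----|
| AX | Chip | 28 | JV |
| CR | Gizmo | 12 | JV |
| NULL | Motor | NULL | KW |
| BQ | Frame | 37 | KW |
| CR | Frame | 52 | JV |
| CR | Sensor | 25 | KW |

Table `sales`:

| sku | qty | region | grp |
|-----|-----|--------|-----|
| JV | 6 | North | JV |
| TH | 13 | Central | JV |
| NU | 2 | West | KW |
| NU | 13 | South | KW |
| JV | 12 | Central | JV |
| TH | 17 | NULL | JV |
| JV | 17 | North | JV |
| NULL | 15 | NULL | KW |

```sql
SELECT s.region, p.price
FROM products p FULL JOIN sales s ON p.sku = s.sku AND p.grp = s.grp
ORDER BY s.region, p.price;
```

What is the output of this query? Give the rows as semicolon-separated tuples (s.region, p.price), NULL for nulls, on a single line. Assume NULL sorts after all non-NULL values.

FULL OUTER JOIN keeps every row from both sides; unmatched rows get NULL for the other side's columns.
Matching on p.sku = s.sku AND p.grp = s.grp. A NULL in a compared column never satisfies the condition.
- sku=AX, grp=JV: no s row matches, row kept with s columns NULL.
- sku=CR, grp=JV: no s row matches, row kept with s columns NULL.
- sku=NULL, grp=KW: no s row matches, row kept with s columns NULL.
- sku=BQ, grp=KW: no s row matches, row kept with s columns NULL.
- sku=CR, grp=JV: no s row matches, row kept with s columns NULL.
- sku=CR, grp=KW: no s row matches, row kept with s columns NULL.
- plus 8 unmatched s row(s), each kept with NULL p columns.

(Central, NULL); (Central, NULL); (North, NULL); (North, NULL); (South, NULL); (West, NULL); (NULL, 12); (NULL, 25); (NULL, 28); (NULL, 37); (NULL, 52); (NULL, NULL); (NULL, NULL); (NULL, NULL)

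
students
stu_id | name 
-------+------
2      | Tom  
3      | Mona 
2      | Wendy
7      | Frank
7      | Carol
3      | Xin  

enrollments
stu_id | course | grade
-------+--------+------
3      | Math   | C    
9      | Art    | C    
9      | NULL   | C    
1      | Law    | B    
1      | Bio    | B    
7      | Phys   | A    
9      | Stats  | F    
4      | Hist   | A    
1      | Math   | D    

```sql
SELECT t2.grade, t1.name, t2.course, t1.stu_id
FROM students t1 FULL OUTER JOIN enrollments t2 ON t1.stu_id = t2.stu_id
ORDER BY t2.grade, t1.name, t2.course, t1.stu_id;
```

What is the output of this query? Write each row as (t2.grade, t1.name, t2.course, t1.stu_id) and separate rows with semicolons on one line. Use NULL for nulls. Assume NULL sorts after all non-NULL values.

(A, Carol, Phys, 7); (A, Frank, Phys, 7); (A, NULL, Hist, NULL); (B, NULL, Bio, NULL); (B, NULL, Law, NULL); (C, Mona, Math, 3); (C, Xin, Math, 3); (C, NULL, Art, NULL); (C, NULL, NULL, NULL); (D, NULL, Math, NULL); (F, NULL, Stats, NULL); (NULL, Tom, NULL, 2); (NULL, Wendy, NULL, 2)

FULL OUTER JOIN keeps every row from both sides; unmatched rows get NULL for the other side's columns.
Matching on t1.stu_id = t2.stu_id.
- t1[0] stu_id=2 → no match; kept with NULLs on the t2 side.
- t1[1] stu_id=3 → 1 match(es) in t2 → 1 row(s).
- t1[2] stu_id=2 → no match; kept with NULLs on the t2 side.
- t1[3] stu_id=7 → 1 match(es) in t2 → 1 row(s).
- t1[4] stu_id=7 → 1 match(es) in t2 → 1 row(s).
- t1[5] stu_id=3 → 1 match(es) in t2 → 1 row(s).
- 7 row(s) from t2 found no t1 partner → padded with NULL.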